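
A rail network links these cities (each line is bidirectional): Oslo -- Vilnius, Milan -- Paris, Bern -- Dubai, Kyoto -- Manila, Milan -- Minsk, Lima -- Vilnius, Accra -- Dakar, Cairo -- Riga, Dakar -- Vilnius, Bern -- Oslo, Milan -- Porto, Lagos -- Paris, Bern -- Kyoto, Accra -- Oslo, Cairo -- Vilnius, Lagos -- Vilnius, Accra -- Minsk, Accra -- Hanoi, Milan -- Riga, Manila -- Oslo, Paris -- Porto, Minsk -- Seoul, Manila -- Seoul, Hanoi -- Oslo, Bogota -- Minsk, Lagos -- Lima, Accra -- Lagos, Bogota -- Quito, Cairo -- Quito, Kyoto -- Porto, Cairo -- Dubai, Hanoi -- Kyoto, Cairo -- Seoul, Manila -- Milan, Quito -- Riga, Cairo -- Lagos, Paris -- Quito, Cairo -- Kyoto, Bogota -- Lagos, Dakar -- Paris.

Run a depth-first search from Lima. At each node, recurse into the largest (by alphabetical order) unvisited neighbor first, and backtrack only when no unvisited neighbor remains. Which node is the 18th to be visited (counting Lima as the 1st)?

Visit Lima
Lima → Vilnius
Vilnius → Oslo
Oslo → Manila
Manila → Seoul
Seoul → Minsk
Minsk → Milan
Milan → Riga
Riga → Quito
Quito → Paris
Paris → Porto
Porto → Kyoto
Kyoto → Hanoi
Hanoi → Accra
Accra → Lagos
Lagos → Cairo
Cairo → Dubai
Dubai → Bern
Lagos → Bogota
Accra → Dakar

Visit order: Lima, Vilnius, Oslo, Manila, Seoul, Minsk, Milan, Riga, Quito, Paris, Porto, Kyoto, Hanoi, Accra, Lagos, Cairo, Dubai, Bern, Bogota, Dakar

Bern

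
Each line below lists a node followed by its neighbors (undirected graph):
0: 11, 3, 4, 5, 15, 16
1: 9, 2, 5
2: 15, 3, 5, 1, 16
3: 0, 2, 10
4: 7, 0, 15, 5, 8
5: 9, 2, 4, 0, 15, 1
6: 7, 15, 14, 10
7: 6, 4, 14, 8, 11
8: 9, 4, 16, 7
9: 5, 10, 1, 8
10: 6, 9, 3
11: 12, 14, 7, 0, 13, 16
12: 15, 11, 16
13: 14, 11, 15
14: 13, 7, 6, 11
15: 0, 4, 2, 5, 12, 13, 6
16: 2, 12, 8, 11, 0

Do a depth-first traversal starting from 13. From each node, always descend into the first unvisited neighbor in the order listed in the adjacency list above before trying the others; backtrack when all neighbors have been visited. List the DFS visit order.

Visit 13
13 → 14
14 → 7
7 → 6
6 → 15
15 → 0
0 → 11
11 → 12
12 → 16
16 → 2
2 → 3
3 → 10
10 → 9
9 → 5
5 → 4
4 → 8
5 → 1

13, 14, 7, 6, 15, 0, 11, 12, 16, 2, 3, 10, 9, 5, 4, 8, 1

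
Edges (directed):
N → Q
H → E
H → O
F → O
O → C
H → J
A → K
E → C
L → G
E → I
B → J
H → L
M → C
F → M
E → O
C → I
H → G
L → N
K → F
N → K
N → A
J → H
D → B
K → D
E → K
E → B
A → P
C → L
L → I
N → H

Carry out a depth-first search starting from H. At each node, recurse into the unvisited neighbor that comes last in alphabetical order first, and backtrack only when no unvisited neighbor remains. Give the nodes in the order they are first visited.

H, O, C, L, N, Q, K, F, M, D, B, J, A, P, I, G, E

Visit H
H → O
O → C
C → L
L → N
N → Q
N → K
K → F
F → M
K → D
D → B
B → J
N → A
A → P
L → I
L → G
H → E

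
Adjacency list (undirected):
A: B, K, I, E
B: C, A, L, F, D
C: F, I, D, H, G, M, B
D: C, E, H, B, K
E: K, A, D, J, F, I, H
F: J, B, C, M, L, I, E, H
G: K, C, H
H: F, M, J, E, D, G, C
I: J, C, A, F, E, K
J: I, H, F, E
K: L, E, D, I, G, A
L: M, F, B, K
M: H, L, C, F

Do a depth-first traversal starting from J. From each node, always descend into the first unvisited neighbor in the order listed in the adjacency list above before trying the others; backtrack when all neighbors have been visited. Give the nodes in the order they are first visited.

Visit J
J → I
I → C
C → F
F → B
B → A
A → K
K → L
L → M
M → H
H → E
E → D
H → G

J, I, C, F, B, A, K, L, M, H, E, D, G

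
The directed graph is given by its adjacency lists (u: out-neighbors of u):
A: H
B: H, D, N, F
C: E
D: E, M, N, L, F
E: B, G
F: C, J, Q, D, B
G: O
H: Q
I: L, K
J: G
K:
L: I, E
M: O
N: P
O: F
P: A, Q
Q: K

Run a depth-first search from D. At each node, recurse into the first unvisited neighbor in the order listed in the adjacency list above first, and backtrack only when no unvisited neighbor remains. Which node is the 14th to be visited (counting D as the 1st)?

Visit D
D → E
E → B
B → H
H → Q
Q → K
B → N
N → P
P → A
B → F
F → C
F → J
J → G
G → O
D → M
D → L
L → I

Visit order: D, E, B, H, Q, K, N, P, A, F, C, J, G, O, M, L, I

O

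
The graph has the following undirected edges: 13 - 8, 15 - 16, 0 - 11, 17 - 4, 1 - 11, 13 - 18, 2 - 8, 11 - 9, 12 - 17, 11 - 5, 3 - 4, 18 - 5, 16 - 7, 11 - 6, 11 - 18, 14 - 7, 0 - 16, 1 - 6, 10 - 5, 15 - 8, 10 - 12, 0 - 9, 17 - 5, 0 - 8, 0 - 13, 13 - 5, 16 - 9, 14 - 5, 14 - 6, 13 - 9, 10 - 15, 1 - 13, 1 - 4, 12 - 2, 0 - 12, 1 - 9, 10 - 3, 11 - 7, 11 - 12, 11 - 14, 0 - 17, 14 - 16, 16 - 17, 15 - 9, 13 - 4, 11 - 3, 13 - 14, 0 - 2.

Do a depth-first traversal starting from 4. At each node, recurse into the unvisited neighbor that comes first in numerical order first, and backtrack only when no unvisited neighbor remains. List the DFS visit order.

4 -> 1 -> 6 -> 11 -> 0 -> 2 -> 8 -> 13 -> 5 -> 10 -> 3 -> 12 -> 17 -> 16 -> 7 -> 14 -> 9 -> 15 -> 18

Visit 4
4 → 1
1 → 6
6 → 11
11 → 0
0 → 2
2 → 8
8 → 13
13 → 5
5 → 10
10 → 3
10 → 12
12 → 17
17 → 16
16 → 7
7 → 14
16 → 9
9 → 15
5 → 18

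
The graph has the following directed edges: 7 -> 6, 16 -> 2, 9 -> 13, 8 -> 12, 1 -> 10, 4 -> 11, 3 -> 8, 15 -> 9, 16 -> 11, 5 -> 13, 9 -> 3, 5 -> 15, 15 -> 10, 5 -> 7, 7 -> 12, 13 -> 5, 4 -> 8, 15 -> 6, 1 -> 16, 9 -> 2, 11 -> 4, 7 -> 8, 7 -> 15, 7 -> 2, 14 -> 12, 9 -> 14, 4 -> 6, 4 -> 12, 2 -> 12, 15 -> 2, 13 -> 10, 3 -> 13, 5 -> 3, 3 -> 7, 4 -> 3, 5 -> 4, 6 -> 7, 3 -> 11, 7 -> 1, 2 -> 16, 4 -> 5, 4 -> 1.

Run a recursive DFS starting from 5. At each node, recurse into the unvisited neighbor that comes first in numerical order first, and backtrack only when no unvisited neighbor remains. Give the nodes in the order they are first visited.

5 3 7 1 10 16 2 12 11 4 6 8 15 9 13 14

Visit 5
5 → 3
3 → 7
7 → 1
1 → 10
1 → 16
16 → 2
2 → 12
16 → 11
11 → 4
4 → 6
4 → 8
7 → 15
15 → 9
9 → 13
9 → 14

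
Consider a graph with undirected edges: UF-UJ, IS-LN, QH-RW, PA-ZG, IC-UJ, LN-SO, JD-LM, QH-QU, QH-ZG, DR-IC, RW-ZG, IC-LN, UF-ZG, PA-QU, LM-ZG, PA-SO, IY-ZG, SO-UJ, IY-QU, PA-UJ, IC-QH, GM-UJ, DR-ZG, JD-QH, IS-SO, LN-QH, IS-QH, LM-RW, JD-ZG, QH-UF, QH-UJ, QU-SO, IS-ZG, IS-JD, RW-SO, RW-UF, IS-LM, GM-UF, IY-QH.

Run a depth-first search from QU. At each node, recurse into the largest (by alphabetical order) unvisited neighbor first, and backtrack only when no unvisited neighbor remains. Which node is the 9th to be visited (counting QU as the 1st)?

Visit QU
QU → SO
SO → UJ
UJ → UF
UF → ZG
ZG → RW
RW → QH
QH → LN
LN → IS
IS → LM
LM → JD
LN → IC
IC → DR
QH → IY
ZG → PA
UF → GM

Visit order: QU, SO, UJ, UF, ZG, RW, QH, LN, IS, LM, JD, IC, DR, IY, PA, GM

IS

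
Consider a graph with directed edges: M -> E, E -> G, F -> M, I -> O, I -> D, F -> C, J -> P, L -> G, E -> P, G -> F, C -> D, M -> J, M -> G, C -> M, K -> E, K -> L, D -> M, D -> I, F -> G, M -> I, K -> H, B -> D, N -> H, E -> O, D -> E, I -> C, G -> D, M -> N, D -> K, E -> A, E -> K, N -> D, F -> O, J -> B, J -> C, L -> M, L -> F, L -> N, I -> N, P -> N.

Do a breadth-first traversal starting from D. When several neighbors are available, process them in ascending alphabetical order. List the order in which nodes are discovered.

D, E, I, K, M, A, G, O, P, C, N, H, L, J, F, B

Visit D; enqueue E, I, K, M → queue [E, I, K, M]
Visit E; enqueue A, G, O, P → queue [I, K, M, A, G, O, P]
Visit I; enqueue C, N → queue [K, M, A, G, O, P, C, N]
Visit K; enqueue H, L → queue [M, A, G, O, P, C, N, H, L]
Visit M; enqueue J → queue [A, G, O, P, C, N, H, L, J]
Visit A → queue [G, O, P, C, N, H, L, J]
Visit G; enqueue F → queue [O, P, C, N, H, L, J, F]
Visit O → queue [P, C, N, H, L, J, F]
Visit P → queue [C, N, H, L, J, F]
Visit C → queue [N, H, L, J, F]
Visit N → queue [H, L, J, F]
Visit H → queue [L, J, F]
Visit L → queue [J, F]
Visit J; enqueue B → queue [F, B]
Visit F → queue [B]
Visit B → queue []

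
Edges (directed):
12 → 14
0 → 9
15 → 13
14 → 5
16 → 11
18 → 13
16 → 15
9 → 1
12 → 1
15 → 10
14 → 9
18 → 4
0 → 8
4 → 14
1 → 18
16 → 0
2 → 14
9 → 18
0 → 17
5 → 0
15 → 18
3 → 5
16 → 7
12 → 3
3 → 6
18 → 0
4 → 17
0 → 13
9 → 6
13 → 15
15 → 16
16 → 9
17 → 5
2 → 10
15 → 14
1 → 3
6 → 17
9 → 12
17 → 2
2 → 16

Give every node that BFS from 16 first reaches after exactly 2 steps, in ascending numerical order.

Level 0: 16
Level 1: 0, 7, 9, 11, 15
Level 2: 1, 6, 8, 10, 12, 13, 14, 17, 18
Level 3: 2, 3, 4, 5

1, 6, 8, 10, 12, 13, 14, 17, 18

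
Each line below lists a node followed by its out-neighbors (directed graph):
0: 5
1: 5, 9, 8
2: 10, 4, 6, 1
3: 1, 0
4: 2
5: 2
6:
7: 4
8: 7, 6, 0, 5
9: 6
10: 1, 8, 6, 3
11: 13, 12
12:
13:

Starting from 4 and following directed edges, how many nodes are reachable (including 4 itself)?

11

BFS from 4 visits: 4, 2, 10, 6, 1, 8, 3, 5, 9, 7, 0
Reachable nodes: 11 of 14 total.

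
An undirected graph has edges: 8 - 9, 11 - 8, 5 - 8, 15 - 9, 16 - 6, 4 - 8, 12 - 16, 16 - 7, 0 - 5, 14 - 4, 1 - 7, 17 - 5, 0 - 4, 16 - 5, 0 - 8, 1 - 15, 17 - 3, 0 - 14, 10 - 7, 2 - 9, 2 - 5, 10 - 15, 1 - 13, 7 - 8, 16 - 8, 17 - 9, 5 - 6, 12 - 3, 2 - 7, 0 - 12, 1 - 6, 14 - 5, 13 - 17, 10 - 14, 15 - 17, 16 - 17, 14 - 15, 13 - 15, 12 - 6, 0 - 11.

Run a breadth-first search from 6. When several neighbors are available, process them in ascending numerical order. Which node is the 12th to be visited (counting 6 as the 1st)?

14

Visit 6; enqueue 1, 5, 12, 16 → queue [1, 5, 12, 16]
Visit 1; enqueue 7, 13, 15 → queue [5, 12, 16, 7, 13, 15]
Visit 5; enqueue 0, 2, 8, 14, 17 → queue [12, 16, 7, 13, 15, 0, 2, 8, 14, 17]
Visit 12; enqueue 3 → queue [16, 7, 13, 15, 0, 2, 8, 14, 17, 3]
Visit 16 → queue [7, 13, 15, 0, 2, 8, 14, 17, 3]
Visit 7; enqueue 10 → queue [13, 15, 0, 2, 8, 14, 17, 3, 10]
Visit 13 → queue [15, 0, 2, 8, 14, 17, 3, 10]
Visit 15; enqueue 9 → queue [0, 2, 8, 14, 17, 3, 10, 9]
Visit 0; enqueue 4, 11 → queue [2, 8, 14, 17, 3, 10, 9, 4, 11]
Visit 2 → queue [8, 14, 17, 3, 10, 9, 4, 11]
Visit 8 → queue [14, 17, 3, 10, 9, 4, 11]
Visit 14 → queue [17, 3, 10, 9, 4, 11]
Visit 17 → queue [3, 10, 9, 4, 11]
Visit 3 → queue [10, 9, 4, 11]
Visit 10 → queue [9, 4, 11]
Visit 9 → queue [4, 11]
Visit 4 → queue [11]
Visit 11 → queue []

Visit order: 6, 1, 5, 12, 16, 7, 13, 15, 0, 2, 8, 14, 17, 3, 10, 9, 4, 11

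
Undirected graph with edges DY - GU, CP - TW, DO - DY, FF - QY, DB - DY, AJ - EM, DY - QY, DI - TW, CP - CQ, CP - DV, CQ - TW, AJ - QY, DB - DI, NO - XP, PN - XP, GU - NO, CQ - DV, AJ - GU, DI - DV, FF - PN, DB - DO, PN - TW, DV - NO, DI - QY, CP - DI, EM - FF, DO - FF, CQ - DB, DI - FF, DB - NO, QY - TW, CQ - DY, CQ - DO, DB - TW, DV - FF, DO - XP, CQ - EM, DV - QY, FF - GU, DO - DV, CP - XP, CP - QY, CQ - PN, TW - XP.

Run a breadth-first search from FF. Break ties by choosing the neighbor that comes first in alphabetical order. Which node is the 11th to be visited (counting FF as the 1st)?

Visit FF; enqueue DI, DO, DV, EM, GU, PN, QY → queue [DI, DO, DV, EM, GU, PN, QY]
Visit DI; enqueue CP, DB, TW → queue [DO, DV, EM, GU, PN, QY, CP, DB, TW]
Visit DO; enqueue CQ, DY, XP → queue [DV, EM, GU, PN, QY, CP, DB, TW, CQ, DY, XP]
Visit DV; enqueue NO → queue [EM, GU, PN, QY, CP, DB, TW, CQ, DY, XP, NO]
Visit EM; enqueue AJ → queue [GU, PN, QY, CP, DB, TW, CQ, DY, XP, NO, AJ]
Visit GU → queue [PN, QY, CP, DB, TW, CQ, DY, XP, NO, AJ]
Visit PN → queue [QY, CP, DB, TW, CQ, DY, XP, NO, AJ]
Visit QY → queue [CP, DB, TW, CQ, DY, XP, NO, AJ]
Visit CP → queue [DB, TW, CQ, DY, XP, NO, AJ]
Visit DB → queue [TW, CQ, DY, XP, NO, AJ]
Visit TW → queue [CQ, DY, XP, NO, AJ]
Visit CQ → queue [DY, XP, NO, AJ]
Visit DY → queue [XP, NO, AJ]
Visit XP → queue [NO, AJ]
Visit NO → queue [AJ]
Visit AJ → queue []

Visit order: FF, DI, DO, DV, EM, GU, PN, QY, CP, DB, TW, CQ, DY, XP, NO, AJ

TW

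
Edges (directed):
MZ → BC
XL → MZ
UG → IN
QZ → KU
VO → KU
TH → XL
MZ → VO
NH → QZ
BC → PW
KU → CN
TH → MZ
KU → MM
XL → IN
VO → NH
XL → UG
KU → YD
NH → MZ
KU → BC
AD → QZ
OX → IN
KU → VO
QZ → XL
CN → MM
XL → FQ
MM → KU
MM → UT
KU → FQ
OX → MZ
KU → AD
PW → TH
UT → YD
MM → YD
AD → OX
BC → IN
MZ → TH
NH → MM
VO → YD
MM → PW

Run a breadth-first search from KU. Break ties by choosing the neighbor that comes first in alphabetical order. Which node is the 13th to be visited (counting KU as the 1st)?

Visit KU; enqueue AD, BC, CN, FQ, MM, VO, YD → queue [AD, BC, CN, FQ, MM, VO, YD]
Visit AD; enqueue OX, QZ → queue [BC, CN, FQ, MM, VO, YD, OX, QZ]
Visit BC; enqueue IN, PW → queue [CN, FQ, MM, VO, YD, OX, QZ, IN, PW]
Visit CN → queue [FQ, MM, VO, YD, OX, QZ, IN, PW]
Visit FQ → queue [MM, VO, YD, OX, QZ, IN, PW]
Visit MM; enqueue UT → queue [VO, YD, OX, QZ, IN, PW, UT]
Visit VO; enqueue NH → queue [YD, OX, QZ, IN, PW, UT, NH]
Visit YD → queue [OX, QZ, IN, PW, UT, NH]
Visit OX; enqueue MZ → queue [QZ, IN, PW, UT, NH, MZ]
Visit QZ; enqueue XL → queue [IN, PW, UT, NH, MZ, XL]
Visit IN → queue [PW, UT, NH, MZ, XL]
Visit PW; enqueue TH → queue [UT, NH, MZ, XL, TH]
Visit UT → queue [NH, MZ, XL, TH]
Visit NH → queue [MZ, XL, TH]
Visit MZ → queue [XL, TH]
Visit XL; enqueue UG → queue [TH, UG]
Visit TH → queue [UG]
Visit UG → queue []

Visit order: KU, AD, BC, CN, FQ, MM, VO, YD, OX, QZ, IN, PW, UT, NH, MZ, XL, TH, UG

UT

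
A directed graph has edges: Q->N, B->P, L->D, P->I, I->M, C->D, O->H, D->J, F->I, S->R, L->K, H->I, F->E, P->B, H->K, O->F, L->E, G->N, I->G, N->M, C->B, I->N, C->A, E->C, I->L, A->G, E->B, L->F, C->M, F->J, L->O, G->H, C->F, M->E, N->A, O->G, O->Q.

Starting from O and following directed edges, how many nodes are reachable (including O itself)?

17

BFS from O visits: O, Q, H, G, F, N, K, I, J, E, M, A, L, C, B, D, P
Reachable nodes: 17 of 19 total.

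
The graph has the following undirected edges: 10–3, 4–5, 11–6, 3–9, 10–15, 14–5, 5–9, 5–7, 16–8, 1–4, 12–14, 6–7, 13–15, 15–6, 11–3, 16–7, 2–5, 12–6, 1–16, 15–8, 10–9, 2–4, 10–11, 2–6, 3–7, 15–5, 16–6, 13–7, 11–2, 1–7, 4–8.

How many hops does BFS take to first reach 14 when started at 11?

Level 0: 11
Level 1: 2, 3, 6, 10
Level 2: 4, 5, 7, 9, 12, 15, 16
Level 3: 1, 8, 13, 14
14 first appears at level 3.

3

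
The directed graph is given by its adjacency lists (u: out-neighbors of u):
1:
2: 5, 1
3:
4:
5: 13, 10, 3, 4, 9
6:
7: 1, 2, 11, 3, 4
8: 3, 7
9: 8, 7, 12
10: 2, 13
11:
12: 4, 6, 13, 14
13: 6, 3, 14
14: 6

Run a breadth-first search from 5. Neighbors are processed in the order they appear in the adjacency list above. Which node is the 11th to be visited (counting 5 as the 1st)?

Visit 5; enqueue 13, 10, 3, 4, 9 → queue [13, 10, 3, 4, 9]
Visit 13; enqueue 6, 14 → queue [10, 3, 4, 9, 6, 14]
Visit 10; enqueue 2 → queue [3, 4, 9, 6, 14, 2]
Visit 3 → queue [4, 9, 6, 14, 2]
Visit 4 → queue [9, 6, 14, 2]
Visit 9; enqueue 8, 7, 12 → queue [6, 14, 2, 8, 7, 12]
Visit 6 → queue [14, 2, 8, 7, 12]
Visit 14 → queue [2, 8, 7, 12]
Visit 2; enqueue 1 → queue [8, 7, 12, 1]
Visit 8 → queue [7, 12, 1]
Visit 7; enqueue 11 → queue [12, 1, 11]
Visit 12 → queue [1, 11]
Visit 1 → queue [11]
Visit 11 → queue []

Visit order: 5, 13, 10, 3, 4, 9, 6, 14, 2, 8, 7, 12, 1, 11

7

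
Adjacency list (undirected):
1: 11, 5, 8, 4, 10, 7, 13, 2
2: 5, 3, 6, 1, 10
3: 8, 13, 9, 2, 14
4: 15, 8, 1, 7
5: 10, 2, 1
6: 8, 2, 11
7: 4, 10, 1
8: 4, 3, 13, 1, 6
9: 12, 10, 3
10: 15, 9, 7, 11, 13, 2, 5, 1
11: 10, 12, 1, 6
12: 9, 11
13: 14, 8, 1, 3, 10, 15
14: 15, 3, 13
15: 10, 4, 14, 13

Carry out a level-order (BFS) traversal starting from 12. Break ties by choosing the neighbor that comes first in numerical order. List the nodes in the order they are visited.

Visit 12; enqueue 9, 11 → queue [9, 11]
Visit 9; enqueue 3, 10 → queue [11, 3, 10]
Visit 11; enqueue 1, 6 → queue [3, 10, 1, 6]
Visit 3; enqueue 2, 8, 13, 14 → queue [10, 1, 6, 2, 8, 13, 14]
Visit 10; enqueue 5, 7, 15 → queue [1, 6, 2, 8, 13, 14, 5, 7, 15]
Visit 1; enqueue 4 → queue [6, 2, 8, 13, 14, 5, 7, 15, 4]
Visit 6 → queue [2, 8, 13, 14, 5, 7, 15, 4]
Visit 2 → queue [8, 13, 14, 5, 7, 15, 4]
Visit 8 → queue [13, 14, 5, 7, 15, 4]
Visit 13 → queue [14, 5, 7, 15, 4]
Visit 14 → queue [5, 7, 15, 4]
Visit 5 → queue [7, 15, 4]
Visit 7 → queue [15, 4]
Visit 15 → queue [4]
Visit 4 → queue []

12, 9, 11, 3, 10, 1, 6, 2, 8, 13, 14, 5, 7, 15, 4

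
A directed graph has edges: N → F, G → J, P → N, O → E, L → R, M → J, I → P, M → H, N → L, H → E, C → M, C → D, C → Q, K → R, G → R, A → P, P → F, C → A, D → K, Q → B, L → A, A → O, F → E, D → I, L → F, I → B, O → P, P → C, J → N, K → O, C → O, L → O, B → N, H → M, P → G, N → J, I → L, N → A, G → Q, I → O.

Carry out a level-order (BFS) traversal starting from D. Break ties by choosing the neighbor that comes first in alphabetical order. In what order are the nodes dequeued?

Visit D; enqueue I, K → queue [I, K]
Visit I; enqueue B, L, O, P → queue [K, B, L, O, P]
Visit K; enqueue R → queue [B, L, O, P, R]
Visit B; enqueue N → queue [L, O, P, R, N]
Visit L; enqueue A, F → queue [O, P, R, N, A, F]
Visit O; enqueue E → queue [P, R, N, A, F, E]
Visit P; enqueue C, G → queue [R, N, A, F, E, C, G]
Visit R → queue [N, A, F, E, C, G]
Visit N; enqueue J → queue [A, F, E, C, G, J]
Visit A → queue [F, E, C, G, J]
Visit F → queue [E, C, G, J]
Visit E → queue [C, G, J]
Visit C; enqueue M, Q → queue [G, J, M, Q]
Visit G → queue [J, M, Q]
Visit J → queue [M, Q]
Visit M; enqueue H → queue [Q, H]
Visit Q → queue [H]
Visit H → queue []

D, I, K, B, L, O, P, R, N, A, F, E, C, G, J, M, Q, H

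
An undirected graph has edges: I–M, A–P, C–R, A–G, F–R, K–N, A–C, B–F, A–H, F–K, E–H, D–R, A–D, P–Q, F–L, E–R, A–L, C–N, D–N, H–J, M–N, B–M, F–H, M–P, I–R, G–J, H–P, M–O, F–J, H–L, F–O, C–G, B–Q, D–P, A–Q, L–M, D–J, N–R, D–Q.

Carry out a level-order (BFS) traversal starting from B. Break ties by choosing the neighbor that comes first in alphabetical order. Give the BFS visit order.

B F M Q H J K L O R I N P A D E G C

Visit B; enqueue F, M, Q → queue [F, M, Q]
Visit F; enqueue H, J, K, L, O, R → queue [M, Q, H, J, K, L, O, R]
Visit M; enqueue I, N, P → queue [Q, H, J, K, L, O, R, I, N, P]
Visit Q; enqueue A, D → queue [H, J, K, L, O, R, I, N, P, A, D]
Visit H; enqueue E → queue [J, K, L, O, R, I, N, P, A, D, E]
Visit J; enqueue G → queue [K, L, O, R, I, N, P, A, D, E, G]
Visit K → queue [L, O, R, I, N, P, A, D, E, G]
Visit L → queue [O, R, I, N, P, A, D, E, G]
Visit O → queue [R, I, N, P, A, D, E, G]
Visit R; enqueue C → queue [I, N, P, A, D, E, G, C]
Visit I → queue [N, P, A, D, E, G, C]
Visit N → queue [P, A, D, E, G, C]
Visit P → queue [A, D, E, G, C]
Visit A → queue [D, E, G, C]
Visit D → queue [E, G, C]
Visit E → queue [G, C]
Visit G → queue [C]
Visit C → queue []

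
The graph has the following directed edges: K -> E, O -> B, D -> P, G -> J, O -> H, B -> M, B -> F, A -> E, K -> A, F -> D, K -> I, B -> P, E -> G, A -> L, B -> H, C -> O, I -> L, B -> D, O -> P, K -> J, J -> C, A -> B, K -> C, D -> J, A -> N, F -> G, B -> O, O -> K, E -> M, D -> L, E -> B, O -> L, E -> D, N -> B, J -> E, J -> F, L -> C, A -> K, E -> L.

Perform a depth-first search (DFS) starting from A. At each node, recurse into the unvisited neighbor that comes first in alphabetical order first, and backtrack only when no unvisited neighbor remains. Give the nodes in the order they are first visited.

Visit A
A → B
B → D
D → J
J → C
C → O
O → H
O → K
K → E
E → G
E → L
E → M
K → I
O → P
J → F
A → N

A B D J C O H K E G L M I P F N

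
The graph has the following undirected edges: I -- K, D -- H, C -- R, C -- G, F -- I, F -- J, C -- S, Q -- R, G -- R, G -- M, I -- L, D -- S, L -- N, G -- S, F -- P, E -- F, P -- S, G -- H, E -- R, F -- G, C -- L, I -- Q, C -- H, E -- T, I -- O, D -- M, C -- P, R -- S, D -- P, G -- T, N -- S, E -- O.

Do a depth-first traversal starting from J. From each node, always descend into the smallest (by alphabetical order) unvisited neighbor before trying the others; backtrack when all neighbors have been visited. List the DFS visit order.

Visit J
J → F
F → E
E → O
O → I
I → K
I → L
L → C
C → G
G → H
H → D
D → M
D → P
P → S
S → N
S → R
R → Q
G → T

J, F, E, O, I, K, L, C, G, H, D, M, P, S, N, R, Q, T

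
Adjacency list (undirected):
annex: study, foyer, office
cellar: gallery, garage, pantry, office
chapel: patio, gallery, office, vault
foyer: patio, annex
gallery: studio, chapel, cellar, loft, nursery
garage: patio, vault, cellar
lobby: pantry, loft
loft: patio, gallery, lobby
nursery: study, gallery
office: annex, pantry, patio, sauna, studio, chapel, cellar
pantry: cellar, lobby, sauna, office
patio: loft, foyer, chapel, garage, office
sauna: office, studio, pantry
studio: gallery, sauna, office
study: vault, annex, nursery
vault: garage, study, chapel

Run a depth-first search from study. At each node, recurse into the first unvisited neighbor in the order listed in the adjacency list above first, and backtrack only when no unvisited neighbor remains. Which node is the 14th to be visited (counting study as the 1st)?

lobby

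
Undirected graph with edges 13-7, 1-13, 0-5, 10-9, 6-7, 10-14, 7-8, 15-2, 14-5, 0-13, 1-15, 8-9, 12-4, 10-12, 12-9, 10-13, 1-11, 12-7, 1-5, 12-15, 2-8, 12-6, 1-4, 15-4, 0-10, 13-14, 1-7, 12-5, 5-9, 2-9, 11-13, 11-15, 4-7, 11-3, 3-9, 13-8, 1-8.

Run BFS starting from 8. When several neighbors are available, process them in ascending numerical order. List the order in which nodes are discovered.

8 -> 1 -> 2 -> 7 -> 9 -> 13 -> 4 -> 5 -> 11 -> 15 -> 6 -> 12 -> 3 -> 10 -> 0 -> 14

Visit 8; enqueue 1, 2, 7, 9, 13 → queue [1, 2, 7, 9, 13]
Visit 1; enqueue 4, 5, 11, 15 → queue [2, 7, 9, 13, 4, 5, 11, 15]
Visit 2 → queue [7, 9, 13, 4, 5, 11, 15]
Visit 7; enqueue 6, 12 → queue [9, 13, 4, 5, 11, 15, 6, 12]
Visit 9; enqueue 3, 10 → queue [13, 4, 5, 11, 15, 6, 12, 3, 10]
Visit 13; enqueue 0, 14 → queue [4, 5, 11, 15, 6, 12, 3, 10, 0, 14]
Visit 4 → queue [5, 11, 15, 6, 12, 3, 10, 0, 14]
Visit 5 → queue [11, 15, 6, 12, 3, 10, 0, 14]
Visit 11 → queue [15, 6, 12, 3, 10, 0, 14]
Visit 15 → queue [6, 12, 3, 10, 0, 14]
Visit 6 → queue [12, 3, 10, 0, 14]
Visit 12 → queue [3, 10, 0, 14]
Visit 3 → queue [10, 0, 14]
Visit 10 → queue [0, 14]
Visit 0 → queue [14]
Visit 14 → queue []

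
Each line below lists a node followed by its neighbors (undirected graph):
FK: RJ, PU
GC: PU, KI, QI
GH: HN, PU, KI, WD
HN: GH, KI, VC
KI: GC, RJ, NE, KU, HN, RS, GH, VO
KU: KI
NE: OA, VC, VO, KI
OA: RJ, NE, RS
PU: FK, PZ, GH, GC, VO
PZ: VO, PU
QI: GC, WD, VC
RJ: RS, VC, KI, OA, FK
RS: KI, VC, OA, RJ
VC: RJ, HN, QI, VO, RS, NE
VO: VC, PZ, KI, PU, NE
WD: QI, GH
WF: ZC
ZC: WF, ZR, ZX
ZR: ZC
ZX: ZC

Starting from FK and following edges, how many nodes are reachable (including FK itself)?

BFS from FK visits: FK, PU, RJ, GC, GH, PZ, VO, KI, OA, RS, VC, QI, HN, WD, NE, KU
Reachable nodes: 16 of 20 total.

16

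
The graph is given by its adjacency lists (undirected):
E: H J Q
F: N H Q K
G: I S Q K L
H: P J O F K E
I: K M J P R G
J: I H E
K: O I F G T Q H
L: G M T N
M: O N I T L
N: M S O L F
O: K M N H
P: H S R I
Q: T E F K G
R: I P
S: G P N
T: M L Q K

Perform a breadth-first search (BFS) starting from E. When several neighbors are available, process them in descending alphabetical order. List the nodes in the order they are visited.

Visit E; enqueue Q, J, H → queue [Q, J, H]
Visit Q; enqueue T, K, G, F → queue [J, H, T, K, G, F]
Visit J; enqueue I → queue [H, T, K, G, F, I]
Visit H; enqueue P, O → queue [T, K, G, F, I, P, O]
Visit T; enqueue M, L → queue [K, G, F, I, P, O, M, L]
Visit K → queue [G, F, I, P, O, M, L]
Visit G; enqueue S → queue [F, I, P, O, M, L, S]
Visit F; enqueue N → queue [I, P, O, M, L, S, N]
Visit I; enqueue R → queue [P, O, M, L, S, N, R]
Visit P → queue [O, M, L, S, N, R]
Visit O → queue [M, L, S, N, R]
Visit M → queue [L, S, N, R]
Visit L → queue [S, N, R]
Visit S → queue [N, R]
Visit N → queue [R]
Visit R → queue []

E, Q, J, H, T, K, G, F, I, P, O, M, L, S, N, R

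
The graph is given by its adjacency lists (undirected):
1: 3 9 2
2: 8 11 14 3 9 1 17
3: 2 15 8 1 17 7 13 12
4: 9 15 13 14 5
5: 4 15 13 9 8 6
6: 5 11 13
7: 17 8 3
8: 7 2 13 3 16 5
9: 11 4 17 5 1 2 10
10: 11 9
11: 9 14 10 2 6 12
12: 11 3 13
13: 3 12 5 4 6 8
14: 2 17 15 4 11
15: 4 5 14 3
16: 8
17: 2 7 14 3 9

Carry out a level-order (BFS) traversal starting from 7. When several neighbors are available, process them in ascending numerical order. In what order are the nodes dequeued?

7, 3, 8, 17, 1, 2, 12, 13, 15, 5, 16, 9, 14, 11, 4, 6, 10

Visit 7; enqueue 3, 8, 17 → queue [3, 8, 17]
Visit 3; enqueue 1, 2, 12, 13, 15 → queue [8, 17, 1, 2, 12, 13, 15]
Visit 8; enqueue 5, 16 → queue [17, 1, 2, 12, 13, 15, 5, 16]
Visit 17; enqueue 9, 14 → queue [1, 2, 12, 13, 15, 5, 16, 9, 14]
Visit 1 → queue [2, 12, 13, 15, 5, 16, 9, 14]
Visit 2; enqueue 11 → queue [12, 13, 15, 5, 16, 9, 14, 11]
Visit 12 → queue [13, 15, 5, 16, 9, 14, 11]
Visit 13; enqueue 4, 6 → queue [15, 5, 16, 9, 14, 11, 4, 6]
Visit 15 → queue [5, 16, 9, 14, 11, 4, 6]
Visit 5 → queue [16, 9, 14, 11, 4, 6]
Visit 16 → queue [9, 14, 11, 4, 6]
Visit 9; enqueue 10 → queue [14, 11, 4, 6, 10]
Visit 14 → queue [11, 4, 6, 10]
Visit 11 → queue [4, 6, 10]
Visit 4 → queue [6, 10]
Visit 6 → queue [10]
Visit 10 → queue []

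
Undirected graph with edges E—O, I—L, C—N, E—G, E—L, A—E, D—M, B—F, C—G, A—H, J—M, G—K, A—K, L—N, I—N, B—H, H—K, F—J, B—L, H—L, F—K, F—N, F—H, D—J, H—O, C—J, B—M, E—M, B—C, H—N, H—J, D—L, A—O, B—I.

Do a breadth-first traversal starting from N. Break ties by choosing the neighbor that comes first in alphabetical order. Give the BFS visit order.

N → C → F → H → I → L → B → G → J → K → A → O → D → E → M

Visit N; enqueue C, F, H, I, L → queue [C, F, H, I, L]
Visit C; enqueue B, G, J → queue [F, H, I, L, B, G, J]
Visit F; enqueue K → queue [H, I, L, B, G, J, K]
Visit H; enqueue A, O → queue [I, L, B, G, J, K, A, O]
Visit I → queue [L, B, G, J, K, A, O]
Visit L; enqueue D, E → queue [B, G, J, K, A, O, D, E]
Visit B; enqueue M → queue [G, J, K, A, O, D, E, M]
Visit G → queue [J, K, A, O, D, E, M]
Visit J → queue [K, A, O, D, E, M]
Visit K → queue [A, O, D, E, M]
Visit A → queue [O, D, E, M]
Visit O → queue [D, E, M]
Visit D → queue [E, M]
Visit E → queue [M]
Visit M → queue []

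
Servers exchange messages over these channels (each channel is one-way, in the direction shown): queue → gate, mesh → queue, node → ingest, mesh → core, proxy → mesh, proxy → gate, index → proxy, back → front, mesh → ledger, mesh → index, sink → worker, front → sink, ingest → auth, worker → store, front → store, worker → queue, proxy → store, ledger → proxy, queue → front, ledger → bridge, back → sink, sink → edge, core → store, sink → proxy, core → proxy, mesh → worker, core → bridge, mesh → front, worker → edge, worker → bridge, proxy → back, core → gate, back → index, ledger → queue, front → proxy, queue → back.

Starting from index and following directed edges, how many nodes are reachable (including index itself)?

BFS from index visits: index, proxy, back, gate, mesh, store, front, sink, core, ledger, queue, worker, edge, bridge
Reachable nodes: 14 of 17 total.

14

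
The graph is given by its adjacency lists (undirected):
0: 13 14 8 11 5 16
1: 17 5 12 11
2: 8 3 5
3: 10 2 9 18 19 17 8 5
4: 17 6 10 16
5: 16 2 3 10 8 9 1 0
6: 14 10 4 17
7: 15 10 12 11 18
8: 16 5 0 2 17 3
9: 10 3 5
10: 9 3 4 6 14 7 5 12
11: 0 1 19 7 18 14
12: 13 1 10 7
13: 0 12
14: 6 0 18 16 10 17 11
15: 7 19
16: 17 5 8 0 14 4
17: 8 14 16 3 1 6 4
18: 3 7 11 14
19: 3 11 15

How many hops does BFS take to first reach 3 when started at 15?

2

Level 0: 15
Level 1: 7, 19
Level 2: 3, 10, 11, 12, 18
Level 3: 0, 1, 2, 4, 5, 6, 8, 9, 13, 14, 17
Level 4: 16
3 first appears at level 2.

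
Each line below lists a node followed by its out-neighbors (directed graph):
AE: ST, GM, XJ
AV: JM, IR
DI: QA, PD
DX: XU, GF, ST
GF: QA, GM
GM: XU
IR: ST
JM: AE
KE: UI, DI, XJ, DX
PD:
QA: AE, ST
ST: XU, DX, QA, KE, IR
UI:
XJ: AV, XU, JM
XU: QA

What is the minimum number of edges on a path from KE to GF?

Level 0: KE
Level 1: DI, DX, UI, XJ
Level 2: AV, GF, JM, PD, QA, ST, XU
Level 3: AE, GM, IR
GF first appears at level 2.

2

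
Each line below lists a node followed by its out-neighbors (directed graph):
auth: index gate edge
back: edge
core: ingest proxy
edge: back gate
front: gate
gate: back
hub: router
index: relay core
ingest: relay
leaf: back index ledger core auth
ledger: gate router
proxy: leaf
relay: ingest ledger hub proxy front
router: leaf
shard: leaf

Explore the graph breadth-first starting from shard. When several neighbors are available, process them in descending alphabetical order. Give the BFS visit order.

Visit shard; enqueue leaf → queue [leaf]
Visit leaf; enqueue ledger, index, core, back, auth → queue [ledger, index, core, back, auth]
Visit ledger; enqueue router, gate → queue [index, core, back, auth, router, gate]
Visit index; enqueue relay → queue [core, back, auth, router, gate, relay]
Visit core; enqueue proxy, ingest → queue [back, auth, router, gate, relay, proxy, ingest]
Visit back; enqueue edge → queue [auth, router, gate, relay, proxy, ingest, edge]
Visit auth → queue [router, gate, relay, proxy, ingest, edge]
Visit router → queue [gate, relay, proxy, ingest, edge]
Visit gate → queue [relay, proxy, ingest, edge]
Visit relay; enqueue hub, front → queue [proxy, ingest, edge, hub, front]
Visit proxy → queue [ingest, edge, hub, front]
Visit ingest → queue [edge, hub, front]
Visit edge → queue [hub, front]
Visit hub → queue [front]
Visit front → queue []

shard, leaf, ledger, index, core, back, auth, router, gate, relay, proxy, ingest, edge, hub, front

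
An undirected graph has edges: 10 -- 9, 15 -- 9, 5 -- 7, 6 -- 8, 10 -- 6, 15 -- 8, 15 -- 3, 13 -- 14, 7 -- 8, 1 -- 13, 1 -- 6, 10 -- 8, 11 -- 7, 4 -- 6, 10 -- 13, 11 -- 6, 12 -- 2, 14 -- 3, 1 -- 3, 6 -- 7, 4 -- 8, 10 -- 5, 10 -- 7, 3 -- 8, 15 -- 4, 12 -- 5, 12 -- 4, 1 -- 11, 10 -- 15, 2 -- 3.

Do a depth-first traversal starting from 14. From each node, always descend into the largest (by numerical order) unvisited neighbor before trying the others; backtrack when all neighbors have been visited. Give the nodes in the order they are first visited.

14, 13, 10, 15, 9, 8, 7, 11, 6, 4, 12, 5, 2, 3, 1

Visit 14
14 → 13
13 → 10
10 → 15
15 → 9
15 → 8
8 → 7
7 → 11
11 → 6
6 → 4
4 → 12
12 → 5
12 → 2
2 → 3
3 → 1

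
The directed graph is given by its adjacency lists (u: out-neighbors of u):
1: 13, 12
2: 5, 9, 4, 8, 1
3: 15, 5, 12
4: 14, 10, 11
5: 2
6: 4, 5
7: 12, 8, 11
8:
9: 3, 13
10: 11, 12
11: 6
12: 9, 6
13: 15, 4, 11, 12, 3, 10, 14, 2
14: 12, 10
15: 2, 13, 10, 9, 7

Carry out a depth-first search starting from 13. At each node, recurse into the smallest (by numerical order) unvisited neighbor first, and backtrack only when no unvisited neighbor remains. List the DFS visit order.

Visit 13
13 → 2
2 → 1
1 → 12
12 → 6
6 → 4
4 → 10
10 → 11
4 → 14
6 → 5
12 → 9
9 → 3
3 → 15
15 → 7
7 → 8

13, 2, 1, 12, 6, 4, 10, 11, 14, 5, 9, 3, 15, 7, 8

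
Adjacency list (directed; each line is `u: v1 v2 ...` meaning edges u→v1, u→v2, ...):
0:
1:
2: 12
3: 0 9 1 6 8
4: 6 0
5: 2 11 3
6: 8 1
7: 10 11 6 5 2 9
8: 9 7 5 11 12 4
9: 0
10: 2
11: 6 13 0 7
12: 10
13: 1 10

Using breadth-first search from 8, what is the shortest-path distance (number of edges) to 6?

2

Level 0: 8
Level 1: 4, 5, 7, 9, 11, 12
Level 2: 0, 2, 3, 6, 10, 13
Level 3: 1
6 first appears at level 2.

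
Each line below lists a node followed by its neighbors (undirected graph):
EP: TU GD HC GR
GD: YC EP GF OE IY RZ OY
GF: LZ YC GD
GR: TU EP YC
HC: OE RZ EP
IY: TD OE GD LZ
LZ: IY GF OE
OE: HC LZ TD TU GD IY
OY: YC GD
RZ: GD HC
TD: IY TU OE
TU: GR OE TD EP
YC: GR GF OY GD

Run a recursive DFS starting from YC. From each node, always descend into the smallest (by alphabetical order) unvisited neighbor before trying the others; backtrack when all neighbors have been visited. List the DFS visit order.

YC → GD → EP → GR → TU → OE → HC → RZ → IY → LZ → GF → TD → OY

Visit YC
YC → GD
GD → EP
EP → GR
GR → TU
TU → OE
OE → HC
HC → RZ
OE → IY
IY → LZ
LZ → GF
IY → TD
GD → OY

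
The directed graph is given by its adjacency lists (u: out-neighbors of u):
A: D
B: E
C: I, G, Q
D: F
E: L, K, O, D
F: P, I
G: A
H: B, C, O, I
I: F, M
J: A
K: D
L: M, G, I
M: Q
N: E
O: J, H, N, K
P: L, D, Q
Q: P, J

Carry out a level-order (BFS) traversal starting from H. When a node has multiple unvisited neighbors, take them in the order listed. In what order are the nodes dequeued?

H -> B -> C -> O -> I -> E -> G -> Q -> J -> N -> K -> F -> M -> L -> D -> A -> P

Visit H; enqueue B, C, O, I → queue [B, C, O, I]
Visit B; enqueue E → queue [C, O, I, E]
Visit C; enqueue G, Q → queue [O, I, E, G, Q]
Visit O; enqueue J, N, K → queue [I, E, G, Q, J, N, K]
Visit I; enqueue F, M → queue [E, G, Q, J, N, K, F, M]
Visit E; enqueue L, D → queue [G, Q, J, N, K, F, M, L, D]
Visit G; enqueue A → queue [Q, J, N, K, F, M, L, D, A]
Visit Q; enqueue P → queue [J, N, K, F, M, L, D, A, P]
Visit J → queue [N, K, F, M, L, D, A, P]
Visit N → queue [K, F, M, L, D, A, P]
Visit K → queue [F, M, L, D, A, P]
Visit F → queue [M, L, D, A, P]
Visit M → queue [L, D, A, P]
Visit L → queue [D, A, P]
Visit D → queue [A, P]
Visit A → queue [P]
Visit P → queue []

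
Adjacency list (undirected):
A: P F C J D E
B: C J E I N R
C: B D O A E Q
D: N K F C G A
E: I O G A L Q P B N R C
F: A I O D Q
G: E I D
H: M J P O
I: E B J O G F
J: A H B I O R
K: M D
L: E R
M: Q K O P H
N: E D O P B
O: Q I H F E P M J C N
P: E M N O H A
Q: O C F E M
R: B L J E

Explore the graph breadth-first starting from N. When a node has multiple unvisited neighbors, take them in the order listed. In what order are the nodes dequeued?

N, E, D, O, P, B, I, G, A, L, Q, R, C, K, F, H, M, J

Visit N; enqueue E, D, O, P, B → queue [E, D, O, P, B]
Visit E; enqueue I, G, A, L, Q, R, C → queue [D, O, P, B, I, G, A, L, Q, R, C]
Visit D; enqueue K, F → queue [O, P, B, I, G, A, L, Q, R, C, K, F]
Visit O; enqueue H, M, J → queue [P, B, I, G, A, L, Q, R, C, K, F, H, M, J]
Visit P → queue [B, I, G, A, L, Q, R, C, K, F, H, M, J]
Visit B → queue [I, G, A, L, Q, R, C, K, F, H, M, J]
Visit I → queue [G, A, L, Q, R, C, K, F, H, M, J]
Visit G → queue [A, L, Q, R, C, K, F, H, M, J]
Visit A → queue [L, Q, R, C, K, F, H, M, J]
Visit L → queue [Q, R, C, K, F, H, M, J]
Visit Q → queue [R, C, K, F, H, M, J]
Visit R → queue [C, K, F, H, M, J]
Visit C → queue [K, F, H, M, J]
Visit K → queue [F, H, M, J]
Visit F → queue [H, M, J]
Visit H → queue [M, J]
Visit M → queue [J]
Visit J → queue []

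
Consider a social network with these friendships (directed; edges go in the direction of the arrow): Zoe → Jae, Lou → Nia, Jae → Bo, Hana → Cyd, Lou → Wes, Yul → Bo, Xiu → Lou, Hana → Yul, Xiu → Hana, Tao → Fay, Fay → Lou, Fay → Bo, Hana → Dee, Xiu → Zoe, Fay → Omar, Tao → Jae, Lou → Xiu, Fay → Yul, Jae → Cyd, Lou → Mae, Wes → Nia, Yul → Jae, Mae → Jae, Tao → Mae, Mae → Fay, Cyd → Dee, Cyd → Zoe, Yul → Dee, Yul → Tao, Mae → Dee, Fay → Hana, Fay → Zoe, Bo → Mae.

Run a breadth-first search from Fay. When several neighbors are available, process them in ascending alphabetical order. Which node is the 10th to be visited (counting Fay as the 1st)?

Dee

Visit Fay; enqueue Bo, Hana, Lou, Omar, Yul, Zoe → queue [Bo, Hana, Lou, Omar, Yul, Zoe]
Visit Bo; enqueue Mae → queue [Hana, Lou, Omar, Yul, Zoe, Mae]
Visit Hana; enqueue Cyd, Dee → queue [Lou, Omar, Yul, Zoe, Mae, Cyd, Dee]
Visit Lou; enqueue Nia, Wes, Xiu → queue [Omar, Yul, Zoe, Mae, Cyd, Dee, Nia, Wes, Xiu]
Visit Omar → queue [Yul, Zoe, Mae, Cyd, Dee, Nia, Wes, Xiu]
Visit Yul; enqueue Jae, Tao → queue [Zoe, Mae, Cyd, Dee, Nia, Wes, Xiu, Jae, Tao]
Visit Zoe → queue [Mae, Cyd, Dee, Nia, Wes, Xiu, Jae, Tao]
Visit Mae → queue [Cyd, Dee, Nia, Wes, Xiu, Jae, Tao]
Visit Cyd → queue [Dee, Nia, Wes, Xiu, Jae, Tao]
Visit Dee → queue [Nia, Wes, Xiu, Jae, Tao]
Visit Nia → queue [Wes, Xiu, Jae, Tao]
Visit Wes → queue [Xiu, Jae, Tao]
Visit Xiu → queue [Jae, Tao]
Visit Jae → queue [Tao]
Visit Tao → queue []

Visit order: Fay, Bo, Hana, Lou, Omar, Yul, Zoe, Mae, Cyd, Dee, Nia, Wes, Xiu, Jae, Tao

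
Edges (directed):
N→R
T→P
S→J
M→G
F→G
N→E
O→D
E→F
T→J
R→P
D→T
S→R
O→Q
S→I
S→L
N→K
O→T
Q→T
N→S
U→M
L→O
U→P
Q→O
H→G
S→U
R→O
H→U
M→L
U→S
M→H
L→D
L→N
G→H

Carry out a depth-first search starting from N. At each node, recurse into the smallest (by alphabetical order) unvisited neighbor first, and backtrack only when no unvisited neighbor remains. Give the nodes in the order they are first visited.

Visit N
N → E
E → F
F → G
G → H
H → U
U → M
M → L
L → D
D → T
T → J
T → P
L → O
O → Q
U → S
S → I
S → R
N → K

N, E, F, G, H, U, M, L, D, T, J, P, O, Q, S, I, R, K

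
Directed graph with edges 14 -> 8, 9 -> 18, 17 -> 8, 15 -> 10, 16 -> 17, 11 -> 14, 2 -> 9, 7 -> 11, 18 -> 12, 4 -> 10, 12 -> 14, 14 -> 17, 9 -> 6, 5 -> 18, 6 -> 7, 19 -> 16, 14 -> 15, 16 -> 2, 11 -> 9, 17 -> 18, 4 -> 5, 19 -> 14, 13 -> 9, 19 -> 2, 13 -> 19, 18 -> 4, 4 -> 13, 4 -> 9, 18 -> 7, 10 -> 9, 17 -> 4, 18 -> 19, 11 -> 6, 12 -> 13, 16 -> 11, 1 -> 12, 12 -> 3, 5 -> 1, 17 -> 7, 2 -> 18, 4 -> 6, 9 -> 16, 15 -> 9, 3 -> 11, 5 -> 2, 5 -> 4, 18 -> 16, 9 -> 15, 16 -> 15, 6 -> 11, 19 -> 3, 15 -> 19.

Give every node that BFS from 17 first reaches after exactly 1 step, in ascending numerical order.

Level 0: 17
Level 1: 4, 7, 8, 18
Level 2: 5, 6, 9, 10, 11, 12, 13, 16, 19
Level 3: 1, 2, 3, 14, 15

4, 7, 8, 18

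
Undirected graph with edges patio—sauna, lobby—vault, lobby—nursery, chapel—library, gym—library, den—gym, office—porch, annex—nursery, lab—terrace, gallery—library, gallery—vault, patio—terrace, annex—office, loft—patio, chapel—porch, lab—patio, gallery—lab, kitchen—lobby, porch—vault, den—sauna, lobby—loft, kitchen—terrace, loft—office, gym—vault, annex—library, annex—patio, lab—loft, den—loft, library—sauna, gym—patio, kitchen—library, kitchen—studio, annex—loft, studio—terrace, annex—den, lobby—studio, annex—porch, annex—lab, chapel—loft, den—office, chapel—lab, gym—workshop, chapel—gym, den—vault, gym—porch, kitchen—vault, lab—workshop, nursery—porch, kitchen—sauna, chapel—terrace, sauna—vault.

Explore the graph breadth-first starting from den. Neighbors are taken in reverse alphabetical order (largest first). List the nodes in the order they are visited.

Visit den; enqueue vault, sauna, office, loft, gym, annex → queue [vault, sauna, office, loft, gym, annex]
Visit vault; enqueue porch, lobby, kitchen, gallery → queue [sauna, office, loft, gym, annex, porch, lobby, kitchen, gallery]
Visit sauna; enqueue patio, library → queue [office, loft, gym, annex, porch, lobby, kitchen, gallery, patio, library]
Visit office → queue [loft, gym, annex, porch, lobby, kitchen, gallery, patio, library]
Visit loft; enqueue lab, chapel → queue [gym, annex, porch, lobby, kitchen, gallery, patio, library, lab, chapel]
Visit gym; enqueue workshop → queue [annex, porch, lobby, kitchen, gallery, patio, library, lab, chapel, workshop]
Visit annex; enqueue nursery → queue [porch, lobby, kitchen, gallery, patio, library, lab, chapel, workshop, nursery]
Visit porch → queue [lobby, kitchen, gallery, patio, library, lab, chapel, workshop, nursery]
Visit lobby; enqueue studio → queue [kitchen, gallery, patio, library, lab, chapel, workshop, nursery, studio]
Visit kitchen; enqueue terrace → queue [gallery, patio, library, lab, chapel, workshop, nursery, studio, terrace]
Visit gallery → queue [patio, library, lab, chapel, workshop, nursery, studio, terrace]
Visit patio → queue [library, lab, chapel, workshop, nursery, studio, terrace]
Visit library → queue [lab, chapel, workshop, nursery, studio, terrace]
Visit lab → queue [chapel, workshop, nursery, studio, terrace]
Visit chapel → queue [workshop, nursery, studio, terrace]
Visit workshop → queue [nursery, studio, terrace]
Visit nursery → queue [studio, terrace]
Visit studio → queue [terrace]
Visit terrace → queue []

den vault sauna office loft gym annex porch lobby kitchen gallery patio library lab chapel workshop nursery studio terrace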